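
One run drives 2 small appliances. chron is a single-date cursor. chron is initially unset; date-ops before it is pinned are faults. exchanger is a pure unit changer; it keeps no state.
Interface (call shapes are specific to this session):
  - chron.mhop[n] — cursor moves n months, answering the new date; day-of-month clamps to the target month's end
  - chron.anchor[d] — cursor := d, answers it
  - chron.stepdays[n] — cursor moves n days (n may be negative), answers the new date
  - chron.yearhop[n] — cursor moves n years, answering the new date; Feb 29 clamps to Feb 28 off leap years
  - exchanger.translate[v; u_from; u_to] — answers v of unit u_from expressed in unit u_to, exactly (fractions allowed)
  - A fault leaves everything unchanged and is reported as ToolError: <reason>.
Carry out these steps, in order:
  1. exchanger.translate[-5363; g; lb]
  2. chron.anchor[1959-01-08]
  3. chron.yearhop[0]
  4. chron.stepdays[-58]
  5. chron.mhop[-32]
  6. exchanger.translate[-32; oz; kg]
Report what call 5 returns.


Answer: 1956-03-11

Derivation:
·→ translate(v→-5363, u_from→g, u_to→lb)
·← -536300000/45359237
·→ anchor(d→1959-01-08)
·← 1959-01-08
·→ yearhop(n→0)
·← 1959-01-08
·→ stepdays(n→-58)
·← 1958-11-11
·→ mhop(n→-32)
·← 1956-03-11
·→ translate(v→-32, u_from→oz, u_to→kg)
·← -45359237/50000000


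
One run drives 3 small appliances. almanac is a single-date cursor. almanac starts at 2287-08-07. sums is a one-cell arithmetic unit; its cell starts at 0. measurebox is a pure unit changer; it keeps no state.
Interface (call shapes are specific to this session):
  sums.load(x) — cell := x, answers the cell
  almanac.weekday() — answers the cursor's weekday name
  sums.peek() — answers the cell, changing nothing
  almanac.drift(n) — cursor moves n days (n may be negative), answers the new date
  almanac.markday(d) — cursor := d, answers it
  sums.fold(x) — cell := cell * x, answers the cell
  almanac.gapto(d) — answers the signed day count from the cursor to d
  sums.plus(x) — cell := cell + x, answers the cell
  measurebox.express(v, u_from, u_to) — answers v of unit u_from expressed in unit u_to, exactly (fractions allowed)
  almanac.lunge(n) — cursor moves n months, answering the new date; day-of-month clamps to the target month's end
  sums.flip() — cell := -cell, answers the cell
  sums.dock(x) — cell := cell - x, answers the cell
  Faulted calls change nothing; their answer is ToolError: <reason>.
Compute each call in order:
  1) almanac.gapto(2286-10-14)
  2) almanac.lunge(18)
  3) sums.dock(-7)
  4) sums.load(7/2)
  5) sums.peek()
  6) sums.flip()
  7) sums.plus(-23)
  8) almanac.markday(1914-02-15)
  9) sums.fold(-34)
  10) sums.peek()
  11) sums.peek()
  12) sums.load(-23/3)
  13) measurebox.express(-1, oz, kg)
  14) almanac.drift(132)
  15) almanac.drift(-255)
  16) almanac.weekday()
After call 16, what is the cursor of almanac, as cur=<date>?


>>> almanac.gapto d: 2286-10-14
= -297
>>> almanac.lunge n: 18
= 2289-02-07
>>> sums.dock x: -7
= 7
>>> sums.load x: 7/2
= 7/2
>>> sums.peek
= 7/2
>>> sums.flip
= -7/2
>>> sums.plus x: -23
= -53/2
>>> almanac.markday d: 1914-02-15
= 1914-02-15
>>> sums.fold x: -34
= 901
>>> sums.peek
= 901
>>> sums.peek
= 901
>>> sums.load x: -23/3
= -23/3
>>> measurebox.express v: -1 u_from: oz u_to: kg
= -45359237/1600000000
>>> almanac.drift n: 132
= 1914-06-27
>>> almanac.drift n: -255
= 1913-10-15
>>> almanac.weekday
= Wednesday

Answer: cur=1913-10-15


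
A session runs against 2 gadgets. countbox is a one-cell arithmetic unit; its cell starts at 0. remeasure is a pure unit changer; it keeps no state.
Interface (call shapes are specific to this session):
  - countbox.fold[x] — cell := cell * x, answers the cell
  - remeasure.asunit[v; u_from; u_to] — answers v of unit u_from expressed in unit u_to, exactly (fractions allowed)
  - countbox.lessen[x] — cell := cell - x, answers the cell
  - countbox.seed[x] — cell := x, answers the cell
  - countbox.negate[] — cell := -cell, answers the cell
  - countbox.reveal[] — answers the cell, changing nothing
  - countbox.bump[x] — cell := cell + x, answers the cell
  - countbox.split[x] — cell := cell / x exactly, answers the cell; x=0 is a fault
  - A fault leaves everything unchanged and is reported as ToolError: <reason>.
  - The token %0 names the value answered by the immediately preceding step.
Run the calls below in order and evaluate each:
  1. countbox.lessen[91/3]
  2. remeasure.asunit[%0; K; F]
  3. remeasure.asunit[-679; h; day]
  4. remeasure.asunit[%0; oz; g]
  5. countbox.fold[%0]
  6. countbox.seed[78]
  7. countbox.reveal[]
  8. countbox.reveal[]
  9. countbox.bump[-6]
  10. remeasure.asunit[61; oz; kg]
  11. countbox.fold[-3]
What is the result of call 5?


Answer: 2802701894993/115200000

Derivation:
% countbox.lessen(x=91/3) -> -91/3
% remeasure.asunit(v=%0, u_from=K, u_to=F) -> -51427/100
% remeasure.asunit(v=-679, u_from=h, u_to=day) -> -679/24
% remeasure.asunit(v=%0, u_from=oz, u_to=g) -> -30798921923/38400000
% countbox.fold(x=%0) -> 2802701894993/115200000
% countbox.seed(x=78) -> 78
% countbox.reveal() -> 78
% countbox.reveal() -> 78
% countbox.bump(x=-6) -> 72
% remeasure.asunit(v=61, u_from=oz, u_to=kg) -> 2766913457/1600000000
% countbox.fold(x=-3) -> -216


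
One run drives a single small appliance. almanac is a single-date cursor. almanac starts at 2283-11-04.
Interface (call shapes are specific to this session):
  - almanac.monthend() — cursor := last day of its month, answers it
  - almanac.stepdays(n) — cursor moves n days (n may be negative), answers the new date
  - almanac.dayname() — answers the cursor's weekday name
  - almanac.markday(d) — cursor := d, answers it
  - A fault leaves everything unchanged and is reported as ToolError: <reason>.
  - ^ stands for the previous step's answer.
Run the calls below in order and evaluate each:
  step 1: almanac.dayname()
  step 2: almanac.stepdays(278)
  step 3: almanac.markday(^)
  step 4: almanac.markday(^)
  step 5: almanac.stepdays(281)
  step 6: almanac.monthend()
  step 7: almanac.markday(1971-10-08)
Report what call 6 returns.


Answer: 2285-05-31

Derivation:
! 1. almanac.dayname() -> Sunday
! 2. almanac.stepdays(n→278) -> 2284-08-08
! 3. almanac.markday(d→^) -> 2284-08-08
! 4. almanac.markday(d→^) -> 2284-08-08
! 5. almanac.stepdays(n→281) -> 2285-05-16
! 6. almanac.monthend() -> 2285-05-31
! 7. almanac.markday(d→1971-10-08) -> 1971-10-08


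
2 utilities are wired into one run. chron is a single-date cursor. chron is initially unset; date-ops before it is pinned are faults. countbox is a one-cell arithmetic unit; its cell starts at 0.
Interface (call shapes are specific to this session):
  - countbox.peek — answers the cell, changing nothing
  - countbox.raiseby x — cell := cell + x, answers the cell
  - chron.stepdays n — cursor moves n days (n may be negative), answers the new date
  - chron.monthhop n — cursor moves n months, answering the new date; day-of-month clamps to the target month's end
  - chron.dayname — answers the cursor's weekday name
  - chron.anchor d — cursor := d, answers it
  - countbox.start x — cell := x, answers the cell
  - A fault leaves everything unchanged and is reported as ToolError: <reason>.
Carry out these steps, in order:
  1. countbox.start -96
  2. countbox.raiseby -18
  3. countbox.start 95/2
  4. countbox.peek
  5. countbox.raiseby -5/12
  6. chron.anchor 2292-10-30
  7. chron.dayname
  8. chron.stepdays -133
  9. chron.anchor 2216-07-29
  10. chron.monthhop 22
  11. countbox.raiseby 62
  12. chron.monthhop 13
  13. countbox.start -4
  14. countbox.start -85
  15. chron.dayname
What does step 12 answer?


Calling countbox.start(x=-96), which returns -96.
Invoking countbox.raiseby(x=-18): -114.
Calling countbox.start(x=95/2), and get 95/2.
Calling countbox.peek(), which returns 95/2.
Now I run countbox.raiseby(x=-5/12), yielding 565/12.
Calling chron.anchor(d=2292-10-30), yielding 2292-10-30.
Then chron.dayname, yielding Sunday.
Invoking chron.stepdays(n=-133), giving 2292-06-19.
Next I call chron.anchor(d=2216-07-29), which returns 2216-07-29.
I call chron.monthhop(n=22), — result: 2218-05-29.
I use countbox.raiseby(x=62), giving 1309/12.
I try chron.monthhop(n=13), and see 2219-06-29.
Calling countbox.start(x=-4), and get -4.
Invoking countbox.start(x=-85), and get -85.
I run chron.dayname(), → Tuesday.

Answer: 2219-06-29


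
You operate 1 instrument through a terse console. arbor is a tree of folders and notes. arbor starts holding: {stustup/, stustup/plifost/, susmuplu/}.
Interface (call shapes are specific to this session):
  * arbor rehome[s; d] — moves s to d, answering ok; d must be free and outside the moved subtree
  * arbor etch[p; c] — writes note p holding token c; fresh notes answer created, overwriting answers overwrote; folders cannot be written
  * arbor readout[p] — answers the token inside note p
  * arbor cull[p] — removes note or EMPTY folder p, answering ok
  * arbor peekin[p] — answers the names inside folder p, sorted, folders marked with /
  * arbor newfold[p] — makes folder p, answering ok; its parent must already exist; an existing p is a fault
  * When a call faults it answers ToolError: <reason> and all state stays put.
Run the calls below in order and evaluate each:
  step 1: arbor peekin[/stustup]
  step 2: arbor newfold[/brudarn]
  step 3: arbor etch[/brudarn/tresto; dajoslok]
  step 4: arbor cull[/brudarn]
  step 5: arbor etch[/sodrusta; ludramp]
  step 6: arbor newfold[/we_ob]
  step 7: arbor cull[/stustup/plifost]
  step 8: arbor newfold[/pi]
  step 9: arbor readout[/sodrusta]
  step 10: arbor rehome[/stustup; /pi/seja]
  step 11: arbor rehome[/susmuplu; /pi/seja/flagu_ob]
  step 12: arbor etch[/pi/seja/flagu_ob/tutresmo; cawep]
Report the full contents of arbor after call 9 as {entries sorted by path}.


Answer: {brudarn/, brudarn/tresto=dajoslok, pi/, sodrusta=ludramp, stustup/, susmuplu/, we_ob/}

Derivation:
Then arbor peekin with p→/stustup, which returns [plifost/].
Using arbor newfold with p→/brudarn, → ok.
I run arbor etch with p→/brudarn/tresto, c→dajoslok, — result: created.
Then arbor cull with p→/brudarn, and see ToolError: not empty.
Next I call arbor etch with p→/sodrusta, c→ludramp, yielding created.
Using arbor newfold with p→/we_ob: ok.
Using arbor cull with p→/stustup/plifost: ok.
Using arbor newfold with p→/pi, and see ok.
I run arbor readout with p→/sodrusta, — result: ludramp.
Using arbor rehome with s→/stustup, d→/pi/seja, and observe ok.
I call arbor rehome with s→/susmuplu, d→/pi/seja/flagu_ob, giving ok.
I use arbor etch with p→/pi/seja/flagu_ob/tutresmo, c→cawep, → created.


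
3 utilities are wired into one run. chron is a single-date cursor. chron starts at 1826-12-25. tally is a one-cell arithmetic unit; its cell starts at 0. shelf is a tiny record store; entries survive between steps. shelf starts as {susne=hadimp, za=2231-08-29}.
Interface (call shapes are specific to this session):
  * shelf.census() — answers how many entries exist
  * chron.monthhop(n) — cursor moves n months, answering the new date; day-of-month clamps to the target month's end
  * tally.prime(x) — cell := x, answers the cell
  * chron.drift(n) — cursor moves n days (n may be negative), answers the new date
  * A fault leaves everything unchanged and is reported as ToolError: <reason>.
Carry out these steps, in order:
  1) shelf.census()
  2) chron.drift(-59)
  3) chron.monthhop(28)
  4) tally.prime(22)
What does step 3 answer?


-> census()
<- 2
-> drift(n=-59)
<- 1826-10-27
-> monthhop(n=28)
<- 1829-02-27
-> prime(x=22)
<- 22

Answer: 1829-02-27


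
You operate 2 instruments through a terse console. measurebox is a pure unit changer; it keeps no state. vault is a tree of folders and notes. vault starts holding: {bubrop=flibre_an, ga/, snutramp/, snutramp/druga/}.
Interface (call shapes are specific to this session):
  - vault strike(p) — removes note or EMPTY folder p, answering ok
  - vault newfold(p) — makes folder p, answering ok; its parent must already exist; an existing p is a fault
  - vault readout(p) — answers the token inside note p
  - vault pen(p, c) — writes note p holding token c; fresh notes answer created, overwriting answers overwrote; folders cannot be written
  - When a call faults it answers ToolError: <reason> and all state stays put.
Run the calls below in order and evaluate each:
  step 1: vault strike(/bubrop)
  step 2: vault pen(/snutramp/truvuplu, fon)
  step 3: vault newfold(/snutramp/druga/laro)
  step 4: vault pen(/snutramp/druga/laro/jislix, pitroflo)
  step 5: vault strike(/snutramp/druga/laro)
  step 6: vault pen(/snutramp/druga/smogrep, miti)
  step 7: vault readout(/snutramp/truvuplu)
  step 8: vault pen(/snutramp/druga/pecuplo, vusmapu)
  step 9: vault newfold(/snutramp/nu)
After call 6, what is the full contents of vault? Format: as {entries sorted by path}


Answer: {ga/, snutramp/, snutramp/druga/, snutramp/druga/laro/, snutramp/druga/laro/jislix=pitroflo, snutramp/druga/smogrep=miti, snutramp/truvuplu=fon}

Derivation:
-> vault strike(p: /bubrop)
<- ok
-> vault pen(p: /snutramp/truvuplu, c: fon)
<- created
-> vault newfold(p: /snutramp/druga/laro)
<- ok
-> vault pen(p: /snutramp/druga/laro/jislix, c: pitroflo)
<- created
-> vault strike(p: /snutramp/druga/laro)
<- ToolError: not empty
-> vault pen(p: /snutramp/druga/smogrep, c: miti)
<- created
-> vault readout(p: /snutramp/truvuplu)
<- fon
-> vault pen(p: /snutramp/druga/pecuplo, c: vusmapu)
<- created
-> vault newfold(p: /snutramp/nu)
<- ok


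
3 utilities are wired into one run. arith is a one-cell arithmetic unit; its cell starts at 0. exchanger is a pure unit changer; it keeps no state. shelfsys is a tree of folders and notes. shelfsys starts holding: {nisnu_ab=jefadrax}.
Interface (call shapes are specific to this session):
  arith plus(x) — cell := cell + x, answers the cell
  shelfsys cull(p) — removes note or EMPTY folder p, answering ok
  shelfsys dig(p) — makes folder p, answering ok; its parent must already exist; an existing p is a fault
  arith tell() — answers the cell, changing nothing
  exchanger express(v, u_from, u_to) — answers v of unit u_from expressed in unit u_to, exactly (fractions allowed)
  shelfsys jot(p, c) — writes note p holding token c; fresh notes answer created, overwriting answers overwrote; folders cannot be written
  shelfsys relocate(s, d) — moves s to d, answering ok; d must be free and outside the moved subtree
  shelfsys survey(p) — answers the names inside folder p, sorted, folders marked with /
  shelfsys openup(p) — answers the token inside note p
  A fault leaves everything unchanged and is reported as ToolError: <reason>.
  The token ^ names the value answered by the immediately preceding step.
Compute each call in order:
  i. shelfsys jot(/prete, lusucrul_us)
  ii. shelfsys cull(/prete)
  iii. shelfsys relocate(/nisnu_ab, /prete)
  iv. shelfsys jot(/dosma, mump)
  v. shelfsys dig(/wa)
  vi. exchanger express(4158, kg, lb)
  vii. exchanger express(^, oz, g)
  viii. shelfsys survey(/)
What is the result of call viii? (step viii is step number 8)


Answer: [dosma, prete, wa/]

Derivation:
==> shelfsys jot(p=/prete, c=lusucrul_us)
<== created
==> shelfsys cull(p=/prete)
<== ok
==> shelfsys relocate(s=/nisnu_ab, d=/prete)
<== ok
==> shelfsys jot(p=/dosma, c=mump)
<== created
==> shelfsys dig(p=/wa)
<== ok
==> exchanger express(v=4158, u_from=kg, u_to=lb)
<== 5400000000/589081
==> exchanger express(v=^, u_from=oz, u_to=g)
<== 259875
==> shelfsys survey(p=/)
<== [dosma, prete, wa/]


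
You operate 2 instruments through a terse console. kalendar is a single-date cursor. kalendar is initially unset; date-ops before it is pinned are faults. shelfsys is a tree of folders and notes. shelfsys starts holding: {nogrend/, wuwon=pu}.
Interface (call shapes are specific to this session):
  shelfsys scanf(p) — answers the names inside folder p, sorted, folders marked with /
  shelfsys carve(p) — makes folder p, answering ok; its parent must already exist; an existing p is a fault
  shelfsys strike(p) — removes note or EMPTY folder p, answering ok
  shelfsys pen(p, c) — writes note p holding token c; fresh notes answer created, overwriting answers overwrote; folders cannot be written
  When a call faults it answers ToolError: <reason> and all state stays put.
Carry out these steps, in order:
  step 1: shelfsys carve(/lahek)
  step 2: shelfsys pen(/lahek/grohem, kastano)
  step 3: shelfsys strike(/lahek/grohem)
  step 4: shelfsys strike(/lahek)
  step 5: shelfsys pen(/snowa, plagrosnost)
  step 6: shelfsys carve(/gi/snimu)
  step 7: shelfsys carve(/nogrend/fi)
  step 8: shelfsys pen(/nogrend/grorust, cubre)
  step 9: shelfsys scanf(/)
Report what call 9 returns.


→ shelfsys carve(p→/lahek)
← ok
→ shelfsys pen(p→/lahek/grohem, c→kastano)
← created
→ shelfsys strike(p→/lahek/grohem)
← ok
→ shelfsys strike(p→/lahek)
← ok
→ shelfsys pen(p→/snowa, c→plagrosnost)
← created
→ shelfsys carve(p→/gi/snimu)
← ToolError: no parent
→ shelfsys carve(p→/nogrend/fi)
← ok
→ shelfsys pen(p→/nogrend/grorust, c→cubre)
← created
→ shelfsys scanf(p→/)
← [nogrend/, snowa, wuwon]

Answer: [nogrend/, snowa, wuwon]


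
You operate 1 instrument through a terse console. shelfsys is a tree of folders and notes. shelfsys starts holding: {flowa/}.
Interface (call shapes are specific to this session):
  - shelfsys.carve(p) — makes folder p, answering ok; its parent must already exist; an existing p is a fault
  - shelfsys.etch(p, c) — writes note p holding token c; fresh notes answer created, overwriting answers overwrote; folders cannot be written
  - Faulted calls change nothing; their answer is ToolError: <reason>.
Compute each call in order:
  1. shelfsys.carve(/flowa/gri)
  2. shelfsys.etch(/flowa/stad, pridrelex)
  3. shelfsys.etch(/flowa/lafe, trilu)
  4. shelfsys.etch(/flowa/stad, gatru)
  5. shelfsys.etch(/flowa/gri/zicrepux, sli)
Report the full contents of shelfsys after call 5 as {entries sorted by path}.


Answer: {flowa/, flowa/gri/, flowa/gri/zicrepux=sli, flowa/lafe=trilu, flowa/stad=gatru}

Derivation:
→ shelfsys.carve(p→/flowa/gri)
← ok
→ shelfsys.etch(p→/flowa/stad, c→pridrelex)
← created
→ shelfsys.etch(p→/flowa/lafe, c→trilu)
← created
→ shelfsys.etch(p→/flowa/stad, c→gatru)
← overwrote
→ shelfsys.etch(p→/flowa/gri/zicrepux, c→sli)
← created


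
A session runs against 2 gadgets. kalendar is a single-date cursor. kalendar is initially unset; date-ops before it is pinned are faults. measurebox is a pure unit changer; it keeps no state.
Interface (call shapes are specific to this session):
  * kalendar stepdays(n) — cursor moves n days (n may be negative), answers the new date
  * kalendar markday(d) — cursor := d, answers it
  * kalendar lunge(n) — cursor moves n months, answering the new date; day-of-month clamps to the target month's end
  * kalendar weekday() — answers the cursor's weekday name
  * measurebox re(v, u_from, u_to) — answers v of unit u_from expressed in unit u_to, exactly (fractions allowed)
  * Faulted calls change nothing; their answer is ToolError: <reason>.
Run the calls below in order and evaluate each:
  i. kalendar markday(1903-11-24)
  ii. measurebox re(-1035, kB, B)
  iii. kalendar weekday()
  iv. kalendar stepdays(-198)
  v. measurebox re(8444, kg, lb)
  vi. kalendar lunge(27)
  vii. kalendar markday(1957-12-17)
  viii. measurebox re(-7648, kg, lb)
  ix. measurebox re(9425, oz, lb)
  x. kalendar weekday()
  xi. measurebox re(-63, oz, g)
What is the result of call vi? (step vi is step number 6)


Answer: 1905-08-10

Derivation:
// 1. kalendar markday(d→1903-11-24) -> 1903-11-24
// 2. measurebox re(v→-1035, u_from→kB, u_to→B) -> -1035000
// 3. kalendar weekday() -> Tuesday
// 4. kalendar stepdays(n→-198) -> 1903-05-10
// 5. measurebox re(v→8444, u_from→kg, u_to→lb) -> 844400000000/45359237
// 6. kalendar lunge(n→27) -> 1905-08-10
// 7. kalendar markday(d→1957-12-17) -> 1957-12-17
// 8. measurebox re(v→-7648, u_from→kg, u_to→lb) -> -764800000000/45359237
// 9. measurebox re(v→9425, u_from→oz, u_to→lb) -> 9425/16
// 10. kalendar weekday() -> Tuesday
// 11. measurebox re(v→-63, u_from→oz, u_to→g) -> -2857631931/1600000


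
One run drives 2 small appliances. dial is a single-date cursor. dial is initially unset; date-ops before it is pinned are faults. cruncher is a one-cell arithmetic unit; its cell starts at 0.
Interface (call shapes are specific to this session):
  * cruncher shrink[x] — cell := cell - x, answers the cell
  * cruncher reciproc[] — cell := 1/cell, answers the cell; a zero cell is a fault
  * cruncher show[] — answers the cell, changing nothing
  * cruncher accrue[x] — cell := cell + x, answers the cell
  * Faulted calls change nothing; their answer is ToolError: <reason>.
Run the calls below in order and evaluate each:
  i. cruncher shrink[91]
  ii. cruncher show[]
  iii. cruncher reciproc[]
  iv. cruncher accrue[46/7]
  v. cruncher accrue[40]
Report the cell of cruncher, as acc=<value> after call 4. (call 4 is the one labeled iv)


-- cruncher shrink(x: 91) == -91
-- cruncher show() == -91
-- cruncher reciproc() == -1/91
-- cruncher accrue(x: 46/7) == 597/91
-- cruncher accrue(x: 40) == 4237/91

Answer: acc=597/91


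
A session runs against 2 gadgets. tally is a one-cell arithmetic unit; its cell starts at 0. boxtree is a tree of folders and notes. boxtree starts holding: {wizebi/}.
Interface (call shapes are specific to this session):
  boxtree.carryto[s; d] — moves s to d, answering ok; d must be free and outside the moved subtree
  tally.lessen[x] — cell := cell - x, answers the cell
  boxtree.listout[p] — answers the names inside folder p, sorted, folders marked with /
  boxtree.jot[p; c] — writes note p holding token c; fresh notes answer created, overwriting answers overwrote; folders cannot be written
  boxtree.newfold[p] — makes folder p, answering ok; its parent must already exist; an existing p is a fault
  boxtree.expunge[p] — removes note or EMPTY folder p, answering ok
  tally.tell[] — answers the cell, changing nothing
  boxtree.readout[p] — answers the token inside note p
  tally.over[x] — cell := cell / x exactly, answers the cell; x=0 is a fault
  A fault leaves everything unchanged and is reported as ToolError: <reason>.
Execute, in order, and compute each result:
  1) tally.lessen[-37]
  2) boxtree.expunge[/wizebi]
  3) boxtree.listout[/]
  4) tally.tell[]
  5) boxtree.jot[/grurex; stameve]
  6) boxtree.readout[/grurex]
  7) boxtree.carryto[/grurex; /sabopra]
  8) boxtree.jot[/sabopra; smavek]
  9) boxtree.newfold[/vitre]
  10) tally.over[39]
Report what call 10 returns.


Answer: 37/39

Derivation:
==> tally.lessen(-37)
<== 37
==> boxtree.expunge(/wizebi)
<== ok
==> boxtree.listout(/)
<== []
==> tally.tell()
<== 37
==> boxtree.jot(/grurex, stameve)
<== created
==> boxtree.readout(/grurex)
<== stameve
==> boxtree.carryto(/grurex, /sabopra)
<== ok
==> boxtree.jot(/sabopra, smavek)
<== overwrote
==> boxtree.newfold(/vitre)
<== ok
==> tally.over(39)
<== 37/39


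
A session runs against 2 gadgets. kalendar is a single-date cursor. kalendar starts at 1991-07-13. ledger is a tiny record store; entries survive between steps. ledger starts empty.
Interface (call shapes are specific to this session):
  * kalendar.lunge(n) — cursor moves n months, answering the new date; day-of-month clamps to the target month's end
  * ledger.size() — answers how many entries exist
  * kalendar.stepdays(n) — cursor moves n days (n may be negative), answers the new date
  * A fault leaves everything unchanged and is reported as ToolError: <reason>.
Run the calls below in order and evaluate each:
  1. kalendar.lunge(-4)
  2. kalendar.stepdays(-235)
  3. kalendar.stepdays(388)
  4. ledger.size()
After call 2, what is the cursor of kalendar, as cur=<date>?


-- lunge(-4) == 1991-03-13
-- stepdays(-235) == 1990-07-21
-- stepdays(388) == 1991-08-13
-- size() == 0

Answer: cur=1990-07-21


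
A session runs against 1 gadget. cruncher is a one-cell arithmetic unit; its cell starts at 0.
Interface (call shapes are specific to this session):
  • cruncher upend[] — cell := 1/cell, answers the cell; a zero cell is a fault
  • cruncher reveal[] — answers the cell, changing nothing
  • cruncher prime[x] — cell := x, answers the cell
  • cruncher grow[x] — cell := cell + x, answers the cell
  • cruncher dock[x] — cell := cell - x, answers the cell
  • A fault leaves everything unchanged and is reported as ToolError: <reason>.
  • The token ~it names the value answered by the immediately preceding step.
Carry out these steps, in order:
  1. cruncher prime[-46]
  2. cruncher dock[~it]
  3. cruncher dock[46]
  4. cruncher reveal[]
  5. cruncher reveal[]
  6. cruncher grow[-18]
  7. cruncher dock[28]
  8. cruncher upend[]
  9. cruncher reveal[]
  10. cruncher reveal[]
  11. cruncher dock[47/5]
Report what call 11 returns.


I invoke cruncher prime using -46, and observe -46.
Next I call cruncher dock using ~it, yielding 0.
I run cruncher dock using 46, giving -46.
I try cruncher reveal(), which returns -46.
Calling cruncher reveal(), which returns -46.
Now I run cruncher grow using -18, giving -64.
Then cruncher dock using 28, yielding -92.
Next I call cruncher upend, and get -1/92.
I invoke cruncher reveal(), — result: -1/92.
I try cruncher reveal, — result: -1/92.
I try cruncher dock using 47/5, → -4329/460.

Answer: -4329/460


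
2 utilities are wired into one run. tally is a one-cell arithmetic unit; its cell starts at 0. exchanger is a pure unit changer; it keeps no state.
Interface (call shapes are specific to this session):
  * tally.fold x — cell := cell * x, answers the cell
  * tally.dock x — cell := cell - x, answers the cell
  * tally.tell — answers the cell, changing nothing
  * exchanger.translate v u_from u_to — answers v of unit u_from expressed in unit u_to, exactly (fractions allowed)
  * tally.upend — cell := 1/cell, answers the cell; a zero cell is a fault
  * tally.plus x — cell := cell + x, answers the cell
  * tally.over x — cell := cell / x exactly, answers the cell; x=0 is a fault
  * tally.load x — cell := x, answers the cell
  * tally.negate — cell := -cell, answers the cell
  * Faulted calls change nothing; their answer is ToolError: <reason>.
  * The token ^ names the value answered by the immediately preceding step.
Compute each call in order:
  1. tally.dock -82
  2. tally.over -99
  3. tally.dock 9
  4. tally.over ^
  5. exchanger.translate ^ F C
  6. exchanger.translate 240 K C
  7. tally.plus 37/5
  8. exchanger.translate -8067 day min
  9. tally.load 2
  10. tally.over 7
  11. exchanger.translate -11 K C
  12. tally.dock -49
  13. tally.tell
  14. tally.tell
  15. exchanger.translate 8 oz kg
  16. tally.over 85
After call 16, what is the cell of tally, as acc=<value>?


Answer: acc=69/119

Derivation:
$ tally.dock x: -82
= 82
$ tally.over x: -99
= -82/99
$ tally.dock x: 9
= -973/99
$ tally.over x: ^
= 1
$ exchanger.translate v: ^ u_from: F u_to: C
= -155/9
$ exchanger.translate v: 240 u_from: K u_to: C
= -663/20
$ tally.plus x: 37/5
= 42/5
$ exchanger.translate v: -8067 u_from: day u_to: min
= -11616480
$ tally.load x: 2
= 2
$ tally.over x: 7
= 2/7
$ exchanger.translate v: -11 u_from: K u_to: C
= -5683/20
$ tally.dock x: -49
= 345/7
$ tally.tell
= 345/7
$ tally.tell
= 345/7
$ exchanger.translate v: 8 u_from: oz u_to: kg
= 45359237/200000000
$ tally.over x: 85
= 69/119


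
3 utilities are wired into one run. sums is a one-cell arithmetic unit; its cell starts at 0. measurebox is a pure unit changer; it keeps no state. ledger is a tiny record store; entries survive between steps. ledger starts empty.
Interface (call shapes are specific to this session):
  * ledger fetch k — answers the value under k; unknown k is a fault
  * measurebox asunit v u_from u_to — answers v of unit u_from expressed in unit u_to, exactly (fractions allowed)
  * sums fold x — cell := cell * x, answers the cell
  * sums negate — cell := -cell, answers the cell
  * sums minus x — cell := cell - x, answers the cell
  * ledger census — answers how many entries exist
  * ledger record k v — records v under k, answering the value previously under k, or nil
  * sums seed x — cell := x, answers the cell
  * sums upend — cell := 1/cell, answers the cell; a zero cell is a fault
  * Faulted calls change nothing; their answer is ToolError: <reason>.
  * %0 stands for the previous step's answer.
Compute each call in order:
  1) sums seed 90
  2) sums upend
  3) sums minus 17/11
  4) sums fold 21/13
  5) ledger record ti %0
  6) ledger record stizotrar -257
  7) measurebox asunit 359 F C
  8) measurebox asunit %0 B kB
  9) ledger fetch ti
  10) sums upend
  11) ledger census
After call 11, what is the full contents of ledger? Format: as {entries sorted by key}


-> sums seed(x=90)
<- 90
-> sums upend()
<- 1/90
-> sums minus(x=17/11)
<- -1519/990
-> sums fold(x=21/13)
<- -10633/4290
-> ledger record(k=ti, v=%0)
<- nil
-> ledger record(k=stizotrar, v=-257)
<- nil
-> measurebox asunit(v=359, u_from=F, u_to=C)
<- 545/3
-> measurebox asunit(v=%0, u_from=B, u_to=kB)
<- 109/600
-> ledger fetch(k=ti)
<- -10633/4290
-> sums upend()
<- -4290/10633
-> ledger census()
<- 2

Answer: {stizotrar=-257, ti=-10633/4290}


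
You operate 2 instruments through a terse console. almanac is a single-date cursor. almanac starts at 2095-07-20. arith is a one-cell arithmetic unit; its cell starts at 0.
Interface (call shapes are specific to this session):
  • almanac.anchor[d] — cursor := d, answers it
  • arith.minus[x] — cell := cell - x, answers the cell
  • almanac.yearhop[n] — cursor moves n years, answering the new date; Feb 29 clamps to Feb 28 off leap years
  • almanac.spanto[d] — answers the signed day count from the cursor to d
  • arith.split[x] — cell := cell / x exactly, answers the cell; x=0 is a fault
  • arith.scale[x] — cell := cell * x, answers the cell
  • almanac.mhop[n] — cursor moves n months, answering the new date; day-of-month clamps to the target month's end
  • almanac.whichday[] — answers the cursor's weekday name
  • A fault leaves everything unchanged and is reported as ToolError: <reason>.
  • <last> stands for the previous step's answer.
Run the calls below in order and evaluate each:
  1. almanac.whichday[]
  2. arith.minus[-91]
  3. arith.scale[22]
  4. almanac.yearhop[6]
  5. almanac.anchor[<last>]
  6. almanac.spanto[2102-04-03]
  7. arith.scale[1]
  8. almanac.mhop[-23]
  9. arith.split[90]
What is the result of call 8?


> almanac.whichday
:: Wednesday
> arith.minus x=-91
:: 91
> arith.scale x=22
:: 2002
> almanac.yearhop n=6
:: 2101-07-20
> almanac.anchor d=<last>
:: 2101-07-20
> almanac.spanto d=2102-04-03
:: 257
> arith.scale x=1
:: 2002
> almanac.mhop n=-23
:: 2099-08-20
> arith.split x=90
:: 1001/45

Answer: 2099-08-20


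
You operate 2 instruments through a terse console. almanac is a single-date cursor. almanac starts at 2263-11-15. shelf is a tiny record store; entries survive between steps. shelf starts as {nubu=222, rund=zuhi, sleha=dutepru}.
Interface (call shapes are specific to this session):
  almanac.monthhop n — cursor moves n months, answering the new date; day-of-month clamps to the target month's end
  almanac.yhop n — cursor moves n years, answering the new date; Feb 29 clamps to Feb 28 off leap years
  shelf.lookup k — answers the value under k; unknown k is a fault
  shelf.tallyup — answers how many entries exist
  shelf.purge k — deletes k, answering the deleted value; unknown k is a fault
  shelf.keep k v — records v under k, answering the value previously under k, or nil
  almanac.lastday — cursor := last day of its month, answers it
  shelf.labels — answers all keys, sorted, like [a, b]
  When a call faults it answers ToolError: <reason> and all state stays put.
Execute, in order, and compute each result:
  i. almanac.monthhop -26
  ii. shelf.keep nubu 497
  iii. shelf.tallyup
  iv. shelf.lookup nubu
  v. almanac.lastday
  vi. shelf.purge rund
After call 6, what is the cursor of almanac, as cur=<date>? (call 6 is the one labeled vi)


Answer: cur=2261-09-30

Derivation:
> almanac.monthhop n→-26
:: 2261-09-15
> shelf.keep k→nubu v→497
:: 222
> shelf.tallyup
:: 3
> shelf.lookup k→nubu
:: 497
> almanac.lastday
:: 2261-09-30
> shelf.purge k→rund
:: zuhi


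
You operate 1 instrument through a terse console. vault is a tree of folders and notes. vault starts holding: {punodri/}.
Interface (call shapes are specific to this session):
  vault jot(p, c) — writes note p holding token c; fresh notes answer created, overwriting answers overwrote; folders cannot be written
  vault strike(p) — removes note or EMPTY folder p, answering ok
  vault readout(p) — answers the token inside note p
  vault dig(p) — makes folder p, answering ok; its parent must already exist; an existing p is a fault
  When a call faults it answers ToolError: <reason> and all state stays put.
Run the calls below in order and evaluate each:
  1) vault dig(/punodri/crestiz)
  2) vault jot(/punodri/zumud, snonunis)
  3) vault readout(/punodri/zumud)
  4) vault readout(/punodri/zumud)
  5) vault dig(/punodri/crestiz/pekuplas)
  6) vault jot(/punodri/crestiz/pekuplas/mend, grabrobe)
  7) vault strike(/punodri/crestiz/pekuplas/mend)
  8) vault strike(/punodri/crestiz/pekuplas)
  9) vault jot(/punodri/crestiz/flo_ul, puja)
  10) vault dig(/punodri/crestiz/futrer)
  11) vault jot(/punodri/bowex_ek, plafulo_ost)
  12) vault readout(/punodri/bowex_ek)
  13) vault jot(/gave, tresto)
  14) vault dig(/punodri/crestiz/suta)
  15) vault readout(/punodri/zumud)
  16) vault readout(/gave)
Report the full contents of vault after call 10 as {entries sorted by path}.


Invoking vault dig(p='/punodri/crestiz'): ok.
I invoke vault jot(p='/punodri/zumud', c='snonunis'), which returns created.
I run vault readout(p='/punodri/zumud'), and see snonunis.
Invoking vault readout(p='/punodri/zumud'), → snonunis.
I invoke vault dig(p='/punodri/crestiz/pekuplas'): ok.
Next I call vault jot(p='/punodri/crestiz/pekuplas/mend', c='grabrobe'), and get created.
Invoking vault strike(p='/punodri/crestiz/pekuplas/mend'): ok.
Using vault strike(p='/punodri/crestiz/pekuplas'), giving ok.
Now I run vault jot(p='/punodri/crestiz/flo_ul', c='puja'), giving created.
I invoke vault dig(p='/punodri/crestiz/futrer'), which returns ok.
Using vault jot(p='/punodri/bowex_ek', c='plafulo_ost'), → created.
I use vault readout(p='/punodri/bowex_ek'), yielding plafulo_ost.
Calling vault jot(p='/gave', c='tresto'), → created.
Next I call vault dig(p='/punodri/crestiz/suta'), and observe ok.
I invoke vault readout(p='/punodri/zumud'), yielding snonunis.
Calling vault readout(p='/gave'), yielding tresto.

Answer: {punodri/, punodri/crestiz/, punodri/crestiz/flo_ul=puja, punodri/crestiz/futrer/, punodri/zumud=snonunis}


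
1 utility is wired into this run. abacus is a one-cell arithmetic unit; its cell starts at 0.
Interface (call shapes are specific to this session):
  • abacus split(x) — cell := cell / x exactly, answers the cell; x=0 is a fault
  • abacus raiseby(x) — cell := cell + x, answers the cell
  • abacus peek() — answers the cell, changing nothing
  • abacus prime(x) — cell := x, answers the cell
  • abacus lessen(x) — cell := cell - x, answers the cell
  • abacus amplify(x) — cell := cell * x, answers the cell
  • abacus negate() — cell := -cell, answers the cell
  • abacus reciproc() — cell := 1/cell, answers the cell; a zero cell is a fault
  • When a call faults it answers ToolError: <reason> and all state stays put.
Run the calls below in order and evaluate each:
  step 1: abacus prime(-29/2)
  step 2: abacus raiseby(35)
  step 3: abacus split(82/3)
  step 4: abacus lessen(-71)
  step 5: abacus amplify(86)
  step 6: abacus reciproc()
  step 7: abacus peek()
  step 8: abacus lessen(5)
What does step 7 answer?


Answer: 2/12341

Derivation:
>>> abacus prime x→-29/2
= -29/2
>>> abacus raiseby x→35
= 41/2
>>> abacus split x→82/3
= 3/4
>>> abacus lessen x→-71
= 287/4
>>> abacus amplify x→86
= 12341/2
>>> abacus reciproc
= 2/12341
>>> abacus peek
= 2/12341
>>> abacus lessen x→5
= -61703/12341


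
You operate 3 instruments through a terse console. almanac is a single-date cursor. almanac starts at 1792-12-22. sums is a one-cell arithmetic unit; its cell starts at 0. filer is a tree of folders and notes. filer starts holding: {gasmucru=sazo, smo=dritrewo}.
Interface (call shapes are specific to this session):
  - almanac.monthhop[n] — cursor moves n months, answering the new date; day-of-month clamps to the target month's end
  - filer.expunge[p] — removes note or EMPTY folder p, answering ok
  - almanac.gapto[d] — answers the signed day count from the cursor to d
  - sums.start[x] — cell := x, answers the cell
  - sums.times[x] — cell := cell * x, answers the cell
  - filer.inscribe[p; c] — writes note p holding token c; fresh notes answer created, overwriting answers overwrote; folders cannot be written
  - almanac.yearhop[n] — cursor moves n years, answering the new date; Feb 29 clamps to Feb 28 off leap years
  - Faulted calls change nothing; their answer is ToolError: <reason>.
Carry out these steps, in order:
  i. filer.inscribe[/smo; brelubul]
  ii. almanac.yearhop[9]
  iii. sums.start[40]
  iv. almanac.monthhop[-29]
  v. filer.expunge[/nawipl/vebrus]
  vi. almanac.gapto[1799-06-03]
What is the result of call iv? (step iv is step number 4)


% inscribe p=/smo c=brelubul
:: overwrote
% yearhop n=9
:: 1801-12-22
% start x=40
:: 40
% monthhop n=-29
:: 1799-07-22
% expunge p=/nawipl/vebrus
:: ToolError: not found
% gapto d=1799-06-03
:: -49

Answer: 1799-07-22


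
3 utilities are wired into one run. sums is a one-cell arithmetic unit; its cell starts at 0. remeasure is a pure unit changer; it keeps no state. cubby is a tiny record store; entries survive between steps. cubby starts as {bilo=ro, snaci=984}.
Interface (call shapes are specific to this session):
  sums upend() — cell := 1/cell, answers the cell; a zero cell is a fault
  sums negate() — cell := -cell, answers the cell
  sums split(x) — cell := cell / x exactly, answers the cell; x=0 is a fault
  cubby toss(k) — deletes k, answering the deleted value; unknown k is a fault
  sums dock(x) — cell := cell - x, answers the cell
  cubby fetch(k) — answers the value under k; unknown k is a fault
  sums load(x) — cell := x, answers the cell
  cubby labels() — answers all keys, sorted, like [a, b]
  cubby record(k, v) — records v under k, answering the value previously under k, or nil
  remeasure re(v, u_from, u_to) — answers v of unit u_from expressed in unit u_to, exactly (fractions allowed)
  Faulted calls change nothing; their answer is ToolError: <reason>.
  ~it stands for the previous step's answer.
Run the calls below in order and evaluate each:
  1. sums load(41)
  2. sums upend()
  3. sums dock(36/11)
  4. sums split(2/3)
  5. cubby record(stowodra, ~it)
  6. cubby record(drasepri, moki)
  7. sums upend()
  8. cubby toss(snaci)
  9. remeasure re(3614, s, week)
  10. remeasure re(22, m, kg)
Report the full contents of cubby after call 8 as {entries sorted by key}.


Answer: {bilo=ro, drasepri=moki, stowodra=-4395/902}

Derivation:
# sums load(x: 41) : 41
# sums upend() : 1/41
# sums dock(x: 36/11) : -1465/451
# sums split(x: 2/3) : -4395/902
# cubby record(k: stowodra, v: ~it) : nil
# cubby record(k: drasepri, v: moki) : nil
# sums upend() : -902/4395
# cubby toss(k: snaci) : 984
# remeasure re(v: 3614, u_from: s, u_to: week) : 1807/302400
# remeasure re(v: 22, u_from: m, u_to: kg) : ToolError: incompatible units


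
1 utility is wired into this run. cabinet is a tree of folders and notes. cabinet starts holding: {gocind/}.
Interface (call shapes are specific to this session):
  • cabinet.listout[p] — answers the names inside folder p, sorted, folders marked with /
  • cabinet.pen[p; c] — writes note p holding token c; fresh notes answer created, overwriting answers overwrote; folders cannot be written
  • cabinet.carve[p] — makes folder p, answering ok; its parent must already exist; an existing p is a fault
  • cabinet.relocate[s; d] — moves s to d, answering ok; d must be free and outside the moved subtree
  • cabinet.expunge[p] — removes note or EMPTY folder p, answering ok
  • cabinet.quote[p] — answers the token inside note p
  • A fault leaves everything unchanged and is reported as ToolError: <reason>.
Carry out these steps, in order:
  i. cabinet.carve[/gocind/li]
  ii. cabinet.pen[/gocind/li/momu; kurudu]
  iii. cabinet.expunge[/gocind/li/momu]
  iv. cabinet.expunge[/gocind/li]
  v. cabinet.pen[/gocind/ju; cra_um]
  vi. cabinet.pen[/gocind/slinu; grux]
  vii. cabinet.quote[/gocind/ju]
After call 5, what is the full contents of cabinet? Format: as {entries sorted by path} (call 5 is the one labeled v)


CALL cabinet.carve[p: /gocind/li]
RET  ok
CALL cabinet.pen[p: /gocind/li/momu; c: kurudu]
RET  created
CALL cabinet.expunge[p: /gocind/li/momu]
RET  ok
CALL cabinet.expunge[p: /gocind/li]
RET  ok
CALL cabinet.pen[p: /gocind/ju; c: cra_um]
RET  created
CALL cabinet.pen[p: /gocind/slinu; c: grux]
RET  created
CALL cabinet.quote[p: /gocind/ju]
RET  cra_um

Answer: {gocind/, gocind/ju=cra_um}
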